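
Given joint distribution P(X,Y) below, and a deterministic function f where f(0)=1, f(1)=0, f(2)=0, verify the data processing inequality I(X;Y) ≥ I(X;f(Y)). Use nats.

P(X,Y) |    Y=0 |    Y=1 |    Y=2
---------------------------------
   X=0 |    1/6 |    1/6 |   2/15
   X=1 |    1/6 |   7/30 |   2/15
I(X;Y) = 0.0034, I(X;f(Y)) = 0.0011, inequality holds: 0.0034 ≥ 0.0011

Data Processing Inequality: For any Markov chain X → Y → Z, we have I(X;Y) ≥ I(X;Z).

Here Z = f(Y) is a deterministic function of Y, forming X → Y → Z.

Original I(X;Y) = 0.0034 nats

After applying f:
P(X,Z) where Z=f(Y):
- P(X,Z=0) = P(X,Y=1) + P(X,Y=2)
- P(X,Z=1) = P(X,Y=0)

I(X;Z) = I(X;f(Y)) = 0.0011 nats

Verification: 0.0034 ≥ 0.0011 ✓

Information cannot be created by processing; the function f can only lose information about X.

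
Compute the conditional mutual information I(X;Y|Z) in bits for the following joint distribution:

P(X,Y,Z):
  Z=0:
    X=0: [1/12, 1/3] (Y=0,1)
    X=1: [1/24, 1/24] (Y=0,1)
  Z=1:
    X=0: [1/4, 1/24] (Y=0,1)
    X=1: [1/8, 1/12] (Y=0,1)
0.0523 bits

Conditional mutual information: I(X;Y|Z) = H(X|Z) + H(Y|Z) - H(X,Y|Z)

H(Z) = 1.0000
H(X,Z) = 1.8149 → H(X|Z) = 0.8149
H(Y,Z) = 1.8113 → H(Y|Z) = 0.8113
H(X,Y,Z) = 2.5739 → H(X,Y|Z) = 1.5739

I(X;Y|Z) = 0.8149 + 0.8113 - 1.5739 = 0.0523 bits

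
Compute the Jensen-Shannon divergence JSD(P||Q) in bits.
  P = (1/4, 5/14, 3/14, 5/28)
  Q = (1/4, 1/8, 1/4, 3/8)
0.0687 bits

Jensen-Shannon divergence is:
JSD(P||Q) = 0.5 × D_KL(P||M) + 0.5 × D_KL(Q||M)
where M = 0.5 × (P + Q) is the mixture distribution.

M = 0.5 × (1/4, 5/14, 3/14, 5/28) + 0.5 × (1/4, 1/8, 1/4, 3/8) = (1/4, 0.241071, 0.232143, 0.276786)

D_KL(P||M) = 0.0649 bits
D_KL(Q||M) = 0.0726 bits

JSD(P||Q) = 0.5 × 0.0649 + 0.5 × 0.0726 = 0.0687 bits

Unlike KL divergence, JSD is symmetric and bounded: 0 ≤ JSD ≤ log(2).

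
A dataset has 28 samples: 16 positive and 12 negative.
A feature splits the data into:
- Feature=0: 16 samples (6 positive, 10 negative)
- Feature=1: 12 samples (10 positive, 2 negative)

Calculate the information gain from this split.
0.1613 bits

Information Gain = H(Y) - H(Y|Feature)

Before split:
P(positive) = 16/28 = 0.5714
H(Y) = 0.9852 bits

After split:
Feature=0: H = 0.9544 bits (weight = 16/28)
Feature=1: H = 0.6500 bits (weight = 12/28)
H(Y|Feature) = (16/28)×0.9544 + (12/28)×0.6500 = 0.8240 bits

Information Gain = 0.9852 - 0.8240 = 0.1613 bits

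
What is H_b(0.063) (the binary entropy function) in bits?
0.3392 bits

The binary entropy function is:
H(p) = -p log(p) - (1-p) log(1-p)

H(0.063) = -0.063 × log_2(0.063) - 0.937 × log_2(0.937)
H(0.063) = 0.3392 bits

Note: Binary entropy is maximized at p=0.5 (H=1 bit) and minimized at p=0 or p=1 (H=0).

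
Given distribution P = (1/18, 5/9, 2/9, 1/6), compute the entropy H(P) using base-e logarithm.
1.1200 nats

Shannon entropy is H(X) = -Σ p(x) log p(x).

For P = (1/18, 5/9, 2/9, 1/6):
H = -1/18 × log_e(1/18) -5/9 × log_e(5/9) -2/9 × log_e(2/9) -1/6 × log_e(1/6)
H = 1.1200 nats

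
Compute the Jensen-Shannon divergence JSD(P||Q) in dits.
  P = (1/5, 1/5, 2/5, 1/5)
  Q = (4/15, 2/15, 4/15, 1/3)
0.0091 dits

Jensen-Shannon divergence is:
JSD(P||Q) = 0.5 × D_KL(P||M) + 0.5 × D_KL(Q||M)
where M = 0.5 × (P + Q) is the mixture distribution.

M = 0.5 × (1/5, 1/5, 2/5, 1/5) + 0.5 × (4/15, 2/15, 4/15, 1/3) = (7/30, 1/6, 1/3, 4/15)

D_KL(P||M) = 0.0091 dits
D_KL(Q||M) = 0.0090 dits

JSD(P||Q) = 0.5 × 0.0091 + 0.5 × 0.0090 = 0.0091 dits

Unlike KL divergence, JSD is symmetric and bounded: 0 ≤ JSD ≤ log(2).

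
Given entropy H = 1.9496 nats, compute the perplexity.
7.0259

Perplexity is e^H (or exp(H) for natural log).

H = 1.9496 nats
Perplexity = e^1.9496 = 7.0259

Interpretation: The model's uncertainty is equivalent to choosing uniformly among 7.0 options.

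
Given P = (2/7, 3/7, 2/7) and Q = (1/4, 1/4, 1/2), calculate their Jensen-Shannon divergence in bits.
0.0394 bits

Jensen-Shannon divergence is:
JSD(P||Q) = 0.5 × D_KL(P||M) + 0.5 × D_KL(Q||M)
where M = 0.5 × (P + Q) is the mixture distribution.

M = 0.5 × (2/7, 3/7, 2/7) + 0.5 × (1/4, 1/4, 1/2) = (0.267857, 0.339286, 11/28)

D_KL(P||M) = 0.0398 bits
D_KL(Q||M) = 0.0389 bits

JSD(P||Q) = 0.5 × 0.0398 + 0.5 × 0.0389 = 0.0394 bits

Unlike KL divergence, JSD is symmetric and bounded: 0 ≤ JSD ≤ log(2).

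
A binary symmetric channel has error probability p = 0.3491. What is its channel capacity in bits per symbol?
0.0667 bits

For a binary symmetric channel (BSC) with error probability p:
Capacity C = 1 - H(p) bits per symbol

where H(p) = -p log₂(p) - (1-p) log₂(1-p) is the binary entropy function.

H(0.3491) = 0.9333 bits
C = 1 - 0.9333 = 0.0667 bits per symbol

This means we can reliably transmit up to 0.0667 bits of information per channel use.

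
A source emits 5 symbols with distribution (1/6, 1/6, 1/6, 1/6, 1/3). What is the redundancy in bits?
0.0703 bits

Redundancy measures how far a source is from maximum entropy:
R = H_max - H(X)

Maximum entropy for 5 symbols: H_max = log_2(5) = 2.3219 bits
Actual entropy: H(X) = 2.2516 bits
Redundancy: R = 2.3219 - 2.2516 = 0.0703 bits

This redundancy represents potential for compression: the source could be compressed by 0.0703 bits per symbol.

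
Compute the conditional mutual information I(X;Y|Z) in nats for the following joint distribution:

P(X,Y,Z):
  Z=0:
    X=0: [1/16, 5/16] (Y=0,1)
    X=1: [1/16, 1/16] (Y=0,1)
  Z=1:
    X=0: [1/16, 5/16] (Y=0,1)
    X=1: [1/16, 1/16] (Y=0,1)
0.0511 nats

Conditional mutual information: I(X;Y|Z) = H(X|Z) + H(Y|Z) - H(X,Y|Z)

H(Z) = 0.6931
H(X,Z) = 1.2555 → H(X|Z) = 0.5623
H(Y,Z) = 1.2555 → H(Y|Z) = 0.5623
H(X,Y,Z) = 1.7667 → H(X,Y|Z) = 1.0735

I(X;Y|Z) = 0.5623 + 0.5623 - 1.0735 = 0.0511 nats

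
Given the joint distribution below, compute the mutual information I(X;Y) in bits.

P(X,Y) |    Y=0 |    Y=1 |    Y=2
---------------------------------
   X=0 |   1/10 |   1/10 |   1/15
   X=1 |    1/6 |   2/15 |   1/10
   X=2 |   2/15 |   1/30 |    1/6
0.0738 bits

Mutual information: I(X;Y) = H(X) + H(Y) - H(X,Y)

Marginals:
P(X) = (4/15, 2/5, 1/3), H(X) = 1.5656 bits
P(Y) = (2/5, 4/15, 1/3), H(Y) = 1.5656 bits

Joint entropy: H(X,Y) = 3.0574 bits

I(X;Y) = 1.5656 + 1.5656 - 3.0574 = 0.0738 bits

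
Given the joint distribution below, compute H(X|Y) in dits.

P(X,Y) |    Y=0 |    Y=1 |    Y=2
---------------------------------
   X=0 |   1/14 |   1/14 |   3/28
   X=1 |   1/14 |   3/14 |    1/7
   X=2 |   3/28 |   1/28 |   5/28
0.4362 dits

Using the chain rule: H(X|Y) = H(X,Y) - H(Y)

First, compute H(X,Y) = 0.9028 dits

Marginal P(Y) = (1/4, 9/28, 3/7)
H(Y) = 0.4667 dits

H(X|Y) = H(X,Y) - H(Y) = 0.9028 - 0.4667 = 0.4362 dits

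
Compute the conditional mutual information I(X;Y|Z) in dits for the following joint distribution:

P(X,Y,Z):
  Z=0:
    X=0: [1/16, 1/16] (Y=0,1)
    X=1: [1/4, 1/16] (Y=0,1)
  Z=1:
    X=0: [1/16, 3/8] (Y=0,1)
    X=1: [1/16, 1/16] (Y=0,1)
0.0220 dits

Conditional mutual information: I(X;Y|Z) = H(X|Z) + H(Y|Z) - H(X,Y|Z)

H(Z) = 0.2976
H(X,Z) = 0.5407 → H(X|Z) = 0.2431
H(Y,Z) = 0.5407 → H(Y|Z) = 0.2431
H(X,Y,Z) = 0.7618 → H(X,Y|Z) = 0.4642

I(X;Y|Z) = 0.2431 + 0.2431 - 0.4642 = 0.0220 dits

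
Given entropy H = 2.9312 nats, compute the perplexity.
18.7501

Perplexity is e^H (or exp(H) for natural log).

H = 2.9312 nats
Perplexity = e^2.9312 = 18.7501

Interpretation: The model's uncertainty is equivalent to choosing uniformly among 18.8 options.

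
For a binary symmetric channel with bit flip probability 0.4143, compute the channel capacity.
0.0213 bits

For a binary symmetric channel (BSC) with error probability p:
Capacity C = 1 - H(p) bits per symbol

where H(p) = -p log₂(p) - (1-p) log₂(1-p) is the binary entropy function.

H(0.4143) = 0.9787 bits
C = 1 - 0.9787 = 0.0213 bits per symbol

This means we can reliably transmit up to 0.0213 bits of information per channel use.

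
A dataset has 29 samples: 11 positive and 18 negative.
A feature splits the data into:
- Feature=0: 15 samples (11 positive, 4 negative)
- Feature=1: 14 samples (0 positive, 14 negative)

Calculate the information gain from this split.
0.5248 bits

Information Gain = H(Y) - H(Y|Feature)

Before split:
P(positive) = 11/29 = 0.3793
H(Y) = 0.9576 bits

After split:
Feature=0: H = 0.8366 bits (weight = 15/29)
Feature=1: H = 0.0000 bits (weight = 14/29)
H(Y|Feature) = (15/29)×0.8366 + (14/29)×0.0000 = 0.4327 bits

Information Gain = 0.9576 - 0.4327 = 0.5248 bits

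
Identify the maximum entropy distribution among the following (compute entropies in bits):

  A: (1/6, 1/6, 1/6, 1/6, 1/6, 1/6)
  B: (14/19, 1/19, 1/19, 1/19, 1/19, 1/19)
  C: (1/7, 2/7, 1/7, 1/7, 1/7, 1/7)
A

For a discrete distribution over n outcomes, entropy is maximized by the uniform distribution.

Computing entropies:
H(A) = 2.5850 bits
H(B) = 1.4425 bits
H(C) = 2.5216 bits

The uniform distribution (where all probabilities equal 1/6) achieves the maximum entropy of log_2(6) = 2.5850 bits.

Distribution A has the highest entropy.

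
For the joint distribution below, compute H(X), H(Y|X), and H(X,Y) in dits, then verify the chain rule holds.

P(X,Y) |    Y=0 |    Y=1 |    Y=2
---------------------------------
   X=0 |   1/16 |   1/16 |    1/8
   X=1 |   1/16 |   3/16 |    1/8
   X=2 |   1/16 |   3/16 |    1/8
H(X,Y) = 0.9123, H(X) = 0.4700, H(Y|X) = 0.4423 (all in dits)

Chain rule: H(X,Y) = H(X) + H(Y|X)

Left side — joint entropy directly:
H(X,Y) = -Σ p(x,y) log p(x,y) = 0.9123 dits

Right side — compute H(Y|X) from the conditional distributions:
P(X) = (1/4, 3/8, 3/8), so H(X) = 0.4700 dits
H(Y|X) = Σ_x P(X=x) · H(Y|X=x):
  P(Y|X=0) = (1/4, 1/4, 1/2), H(Y|X=0) = 0.4515, weight P(X=0) = 1/4
  P(Y|X=1) = (1/6, 1/2, 1/3), H(Y|X=1) = 0.4392, weight P(X=1) = 3/8
  P(Y|X=2) = (1/6, 1/2, 1/3), H(Y|X=2) = 0.4392, weight P(X=2) = 3/8
H(Y|X) = 0.4423 dits

H(X) + H(Y|X) = 0.4700 + 0.4423 = 0.9123 dits

Both sides equal 0.9123 dits. ✓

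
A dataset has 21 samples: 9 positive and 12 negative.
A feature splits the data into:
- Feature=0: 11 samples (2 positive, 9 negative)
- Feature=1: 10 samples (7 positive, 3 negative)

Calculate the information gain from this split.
0.2073 bits

Information Gain = H(Y) - H(Y|Feature)

Before split:
P(positive) = 9/21 = 0.4286
H(Y) = 0.9852 bits

After split:
Feature=0: H = 0.6840 bits (weight = 11/21)
Feature=1: H = 0.8813 bits (weight = 10/21)
H(Y|Feature) = (11/21)×0.6840 + (10/21)×0.8813 = 0.7780 bits

Information Gain = 0.9852 - 0.7780 = 0.2073 bits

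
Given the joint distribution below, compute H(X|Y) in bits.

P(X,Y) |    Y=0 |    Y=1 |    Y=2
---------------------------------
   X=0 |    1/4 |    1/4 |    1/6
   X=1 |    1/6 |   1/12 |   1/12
0.9046 bits

Using the chain rule: H(X|Y) = H(X,Y) - H(Y)

First, compute H(X,Y) = 2.4591 bits

Marginal P(Y) = (5/12, 1/3, 1/4)
H(Y) = 1.5546 bits

H(X|Y) = H(X,Y) - H(Y) = 2.4591 - 1.5546 = 0.9046 bits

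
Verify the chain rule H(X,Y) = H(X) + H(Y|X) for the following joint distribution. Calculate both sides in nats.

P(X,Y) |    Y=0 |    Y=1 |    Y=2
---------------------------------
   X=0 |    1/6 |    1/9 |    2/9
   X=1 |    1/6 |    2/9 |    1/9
H(X,Y) = 1.7540, H(X) = 0.6931, H(Y|X) = 1.0609 (all in nats)

Chain rule: H(X,Y) = H(X) + H(Y|X)

Left side — joint entropy directly:
H(X,Y) = -Σ p(x,y) log p(x,y) = 1.7540 nats

Right side — compute H(Y|X) from the conditional distributions:
P(X) = (1/2, 1/2), so H(X) = 0.6931 nats
H(Y|X) = Σ_x P(X=x) · H(Y|X=x):
  P(Y|X=0) = (1/3, 2/9, 4/9), H(Y|X=0) = 1.0609, weight P(X=0) = 1/2
  P(Y|X=1) = (1/3, 4/9, 2/9), H(Y|X=1) = 1.0609, weight P(X=1) = 1/2
H(Y|X) = 1.0609 nats

H(X) + H(Y|X) = 0.6931 + 1.0609 = 1.7540 nats

Both sides equal 1.7540 nats. ✓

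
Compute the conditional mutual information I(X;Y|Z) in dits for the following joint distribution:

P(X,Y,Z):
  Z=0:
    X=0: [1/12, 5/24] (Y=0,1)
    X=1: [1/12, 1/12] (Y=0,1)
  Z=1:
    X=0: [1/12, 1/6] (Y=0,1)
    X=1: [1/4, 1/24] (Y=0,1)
0.0402 dits

Conditional mutual information: I(X;Y|Z) = H(X|Z) + H(Y|Z) - H(X,Y|Z)

H(Z) = 0.2995
H(X,Z) = 0.5924 → H(X|Z) = 0.2928
H(Y,Z) = 0.5867 → H(Y|Z) = 0.2872
H(X,Y,Z) = 0.8394 → H(X,Y|Z) = 0.5398

I(X;Y|Z) = 0.2928 + 0.2872 - 0.5398 = 0.0402 dits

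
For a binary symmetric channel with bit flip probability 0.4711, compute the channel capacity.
0.0024 bits

For a binary symmetric channel (BSC) with error probability p:
Capacity C = 1 - H(p) bits per symbol

where H(p) = -p log₂(p) - (1-p) log₂(1-p) is the binary entropy function.

H(0.4711) = 0.9976 bits
C = 1 - 0.9976 = 0.0024 bits per symbol

This means we can reliably transmit up to 0.0024 bits of information per channel use.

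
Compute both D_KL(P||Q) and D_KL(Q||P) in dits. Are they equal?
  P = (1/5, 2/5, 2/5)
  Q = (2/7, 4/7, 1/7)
D_KL(P||Q) = 0.0859, D_KL(Q||P) = 0.0689

KL divergence is not symmetric: D_KL(P||Q) ≠ D_KL(Q||P) in general.

D_KL(P||Q) = 0.0859 dits
D_KL(Q||P) = 0.0689 dits

No, they are not equal!

This asymmetry is why KL divergence is not a true distance metric.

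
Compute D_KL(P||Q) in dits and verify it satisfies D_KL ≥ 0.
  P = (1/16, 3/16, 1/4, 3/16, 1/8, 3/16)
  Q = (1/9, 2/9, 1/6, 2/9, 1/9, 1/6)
0.0167 dits

KL divergence satisfies the Gibbs inequality: D_KL(P||Q) ≥ 0 for all distributions P, Q.

D_KL(P||Q) = Σ p(x) log(p(x)/q(x))
Term by term:
  x=0: 1/16 × log_10[(1/16)/(1/9)] = -0.0156
  x=1: 3/16 × log_10[(3/16)/(2/9)] = -0.0138
  x=2: 1/4 × log_10[(1/4)/(1/6)] = 0.0440
  x=3: 3/16 × log_10[(3/16)/(2/9)] = -0.0138
  x=4: 1/8 × log_10[(1/8)/(1/9)] = 0.0064
  x=5: 3/16 × log_10[(3/16)/(1/6)] = 0.0096
D_KL(P||Q) = 0.0167 dits

D_KL(P||Q) = 0.0167 ≥ 0 ✓

This non-negativity is a fundamental property: relative entropy cannot be negative because it measures how different Q is from P.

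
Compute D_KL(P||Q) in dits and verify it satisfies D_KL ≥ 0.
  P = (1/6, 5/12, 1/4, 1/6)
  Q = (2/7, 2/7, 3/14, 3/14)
0.0278 dits

KL divergence satisfies the Gibbs inequality: D_KL(P||Q) ≥ 0 for all distributions P, Q.

D_KL(P||Q) = Σ p(x) log(p(x)/q(x))
Term by term:
  x=0: 1/6 × log_10[(1/6)/(2/7)] = -0.0390
  x=1: 5/12 × log_10[(5/12)/(2/7)] = 0.0683
  x=2: 1/4 × log_10[(1/4)/(3/14)] = 0.0167
  x=3: 1/6 × log_10[(1/6)/(3/14)] = -0.0182
D_KL(P||Q) = 0.0278 dits

D_KL(P||Q) = 0.0278 ≥ 0 ✓

This non-negativity is a fundamental property: relative entropy cannot be negative because it measures how different Q is from P.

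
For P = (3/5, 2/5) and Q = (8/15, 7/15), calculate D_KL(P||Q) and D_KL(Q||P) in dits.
D_KL(P||Q) = 0.0039, D_KL(Q||P) = 0.0040

KL divergence is not symmetric: D_KL(P||Q) ≠ D_KL(Q||P) in general.

D_KL(P||Q) = 0.0039 dits
D_KL(Q||P) = 0.0040 dits

No, they are not equal!

This asymmetry is why KL divergence is not a true distance metric.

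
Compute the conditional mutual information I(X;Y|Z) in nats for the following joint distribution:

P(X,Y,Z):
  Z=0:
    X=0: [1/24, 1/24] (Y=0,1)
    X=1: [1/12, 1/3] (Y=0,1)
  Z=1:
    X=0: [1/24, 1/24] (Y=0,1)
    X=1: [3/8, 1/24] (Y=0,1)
0.0470 nats

Conditional mutual information: I(X;Y|Z) = H(X|Z) + H(Y|Z) - H(X,Y|Z)

H(Z) = 0.6931
H(X,Z) = 1.1437 → H(X|Z) = 0.4506
H(Y,Z) = 1.1996 → H(Y|Z) = 0.5064
H(X,Y,Z) = 1.6032 → H(X,Y|Z) = 0.9100

I(X;Y|Z) = 0.4506 + 0.5064 - 0.9100 = 0.0470 nats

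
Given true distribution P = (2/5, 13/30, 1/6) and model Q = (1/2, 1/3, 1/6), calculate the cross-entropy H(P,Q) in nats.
1.0520 nats

Cross-entropy: H(P,Q) = -Σ p(x) log q(x)

Alternatively: H(P,Q) = H(P) + D_KL(P||Q)
H(P) = 1.0275 nats
D_KL(P||Q) = 0.0244 nats

H(P,Q) = 1.0275 + 0.0244 = 1.0520 nats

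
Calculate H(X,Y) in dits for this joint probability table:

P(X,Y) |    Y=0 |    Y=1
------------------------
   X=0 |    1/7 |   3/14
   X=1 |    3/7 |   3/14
0.5651 dits

Joint entropy is H(X,Y) = -Σ_{x,y} p(x,y) log p(x,y).

Summing over all non-zero entries:
H(X,Y) = -[1/7·log_10(1/7) + 3/14·log_10(3/14) + 3/7·log_10(3/7) + 3/14·log_10(3/14)]
H(X,Y) = 0.5651 dits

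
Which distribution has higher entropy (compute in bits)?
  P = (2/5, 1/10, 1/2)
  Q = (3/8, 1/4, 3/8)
Q

Computing entropies in bits:
H(P) = 1.3610
H(Q) = 1.5613

Distribution Q has higher entropy.

Intuition: The distribution closer to uniform (more spread out) has higher entropy.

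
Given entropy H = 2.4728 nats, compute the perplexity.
11.8556

Perplexity is e^H (or exp(H) for natural log).

H = 2.4728 nats
Perplexity = e^2.4728 = 11.8556

Interpretation: The model's uncertainty is equivalent to choosing uniformly among 11.9 options.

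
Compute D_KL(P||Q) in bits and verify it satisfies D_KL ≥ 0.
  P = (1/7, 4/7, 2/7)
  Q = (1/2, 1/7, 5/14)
0.7927 bits

KL divergence satisfies the Gibbs inequality: D_KL(P||Q) ≥ 0 for all distributions P, Q.

D_KL(P||Q) = Σ p(x) log(p(x)/q(x))
Term by term:
  x=0: 1/7 × log_2[(1/7)/(1/2)] = -0.2582
  x=1: 4/7 × log_2[(4/7)/(1/7)] = 1.1429
  x=2: 2/7 × log_2[(2/7)/(5/14)] = -0.0920
D_KL(P||Q) = 0.7927 bits

D_KL(P||Q) = 0.7927 ≥ 0 ✓

This non-negativity is a fundamental property: relative entropy cannot be negative because it measures how different Q is from P.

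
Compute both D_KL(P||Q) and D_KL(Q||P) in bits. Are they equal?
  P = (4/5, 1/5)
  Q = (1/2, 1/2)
D_KL(P||Q) = 0.2781, D_KL(Q||P) = 0.3219

KL divergence is not symmetric: D_KL(P||Q) ≠ D_KL(Q||P) in general.

D_KL(P||Q) = 0.2781 bits
D_KL(Q||P) = 0.3219 bits

No, they are not equal!

This asymmetry is why KL divergence is not a true distance metric.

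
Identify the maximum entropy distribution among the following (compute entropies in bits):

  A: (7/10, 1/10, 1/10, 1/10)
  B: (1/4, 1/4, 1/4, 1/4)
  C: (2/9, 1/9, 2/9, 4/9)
B

For a discrete distribution over n outcomes, entropy is maximized by the uniform distribution.

Computing entropies:
H(A) = 1.3568 bits
H(B) = 2.0000 bits
H(C) = 1.8366 bits

The uniform distribution (where all probabilities equal 1/4) achieves the maximum entropy of log_2(4) = 2.0000 bits.

Distribution B has the highest entropy.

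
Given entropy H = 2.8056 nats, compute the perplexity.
16.5370

Perplexity is e^H (or exp(H) for natural log).

H = 2.8056 nats
Perplexity = e^2.8056 = 16.5370

Interpretation: The model's uncertainty is equivalent to choosing uniformly among 16.5 options.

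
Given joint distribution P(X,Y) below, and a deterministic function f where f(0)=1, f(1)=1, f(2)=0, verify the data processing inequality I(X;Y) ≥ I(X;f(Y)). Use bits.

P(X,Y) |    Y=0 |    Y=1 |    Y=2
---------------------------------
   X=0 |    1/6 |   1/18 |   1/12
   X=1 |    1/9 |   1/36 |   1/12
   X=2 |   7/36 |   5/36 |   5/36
I(X;Y) = 0.0257, I(X;f(Y)) = 0.0049, inequality holds: 0.0257 ≥ 0.0049

Data Processing Inequality: For any Markov chain X → Y → Z, we have I(X;Y) ≥ I(X;Z).

Here Z = f(Y) is a deterministic function of Y, forming X → Y → Z.

Original I(X;Y) = 0.0257 bits

After applying f:
P(X,Z) where Z=f(Y):
- P(X,Z=0) = P(X,Y=2)
- P(X,Z=1) = P(X,Y=0) + P(X,Y=1)

I(X;Z) = I(X;f(Y)) = 0.0049 bits

Verification: 0.0257 ≥ 0.0049 ✓

Information cannot be created by processing; the function f can only lose information about X.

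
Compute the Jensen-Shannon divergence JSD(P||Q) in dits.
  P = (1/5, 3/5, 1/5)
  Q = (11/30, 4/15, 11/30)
0.0251 dits

Jensen-Shannon divergence is:
JSD(P||Q) = 0.5 × D_KL(P||M) + 0.5 × D_KL(Q||M)
where M = 0.5 × (P + Q) is the mixture distribution.

M = 0.5 × (1/5, 3/5, 1/5) + 0.5 × (11/30, 4/15, 11/30) = (0.283333, 13/30, 0.283333)

D_KL(P||M) = 0.0243 dits
D_KL(Q||M) = 0.0259 dits

JSD(P||Q) = 0.5 × 0.0243 + 0.5 × 0.0259 = 0.0251 dits

Unlike KL divergence, JSD is symmetric and bounded: 0 ≤ JSD ≤ log(2).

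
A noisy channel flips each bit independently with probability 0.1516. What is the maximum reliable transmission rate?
0.3862 bits

For a binary symmetric channel (BSC) with error probability p:
Capacity C = 1 - H(p) bits per symbol

where H(p) = -p log₂(p) - (1-p) log₂(1-p) is the binary entropy function.

H(0.1516) = 0.6138 bits
C = 1 - 0.6138 = 0.3862 bits per symbol

This means we can reliably transmit up to 0.3862 bits of information per channel use.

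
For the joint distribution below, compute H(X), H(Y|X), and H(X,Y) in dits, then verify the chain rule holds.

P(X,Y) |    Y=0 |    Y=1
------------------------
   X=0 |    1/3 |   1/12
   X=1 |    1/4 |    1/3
H(X,Y) = 0.5585, H(X) = 0.2950, H(Y|X) = 0.2636 (all in dits)

Chain rule: H(X,Y) = H(X) + H(Y|X)

Left side — joint entropy directly:
H(X,Y) = -Σ p(x,y) log p(x,y) = 0.5585 dits

Right side — compute H(Y|X) from the conditional distributions:
P(X) = (5/12, 7/12), so H(X) = 0.2950 dits
H(Y|X) = Σ_x P(X=x) · H(Y|X=x):
  P(Y|X=0) = (4/5, 1/5), H(Y|X=0) = 0.2173, weight P(X=0) = 5/12
  P(Y|X=1) = (3/7, 4/7), H(Y|X=1) = 0.2966, weight P(X=1) = 7/12
H(Y|X) = 0.2636 dits

H(X) + H(Y|X) = 0.2950 + 0.2636 = 0.5585 dits

Both sides equal 0.5585 dits. ✓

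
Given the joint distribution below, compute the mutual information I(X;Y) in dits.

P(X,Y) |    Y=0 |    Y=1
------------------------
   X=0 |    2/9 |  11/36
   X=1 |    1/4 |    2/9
0.0026 dits

Mutual information: I(X;Y) = H(X) + H(Y) - H(X,Y)

Marginals:
P(X) = (19/36, 17/36), H(X) = 0.3004 dits
P(Y) = (17/36, 19/36), H(Y) = 0.3004 dits

Joint entropy: H(X,Y) = 0.5982 dits

I(X;Y) = 0.3004 + 0.3004 - 0.5982 = 0.0026 dits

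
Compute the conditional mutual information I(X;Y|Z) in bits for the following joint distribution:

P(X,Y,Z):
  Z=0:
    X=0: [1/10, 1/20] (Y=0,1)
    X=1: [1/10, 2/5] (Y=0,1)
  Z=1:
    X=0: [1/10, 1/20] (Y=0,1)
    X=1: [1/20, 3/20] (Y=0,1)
0.1249 bits

Conditional mutual information: I(X;Y|Z) = H(X|Z) + H(Y|Z) - H(X,Y|Z)

H(Z) = 0.9341
H(X,Z) = 1.7855 → H(X|Z) = 0.8514
H(Y,Z) = 1.8577 → H(Y|Z) = 0.9236
H(X,Y,Z) = 2.5842 → H(X,Y|Z) = 1.6501

I(X;Y|Z) = 0.8514 + 0.9236 - 1.6501 = 0.1249 bits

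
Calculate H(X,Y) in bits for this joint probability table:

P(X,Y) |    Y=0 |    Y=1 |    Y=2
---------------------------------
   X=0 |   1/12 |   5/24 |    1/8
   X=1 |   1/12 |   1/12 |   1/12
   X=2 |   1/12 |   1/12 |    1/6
3.0698 bits

Joint entropy is H(X,Y) = -Σ_{x,y} p(x,y) log p(x,y).

Summing over all non-zero entries:
H(X,Y) = -[1/12·log_2(1/12) + 5/24·log_2(5/24) + 1/8·log_2(1/8) + 1/12·log_2(1/12) + 1/12·log_2(1/12) + 1/12·log_2(1/12) + 1/12·log_2(1/12) + 1/12·log_2(1/12) + 1/6·log_2(1/6)]
H(X,Y) = 3.0698 bits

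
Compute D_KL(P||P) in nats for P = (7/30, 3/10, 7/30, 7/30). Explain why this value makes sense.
0.0000 nats

KL divergence satisfies the Gibbs inequality: D_KL(P||Q) ≥ 0 for all distributions P, Q.

D_KL(P||Q) = Σ p(x) log(p(x)/q(x))
Each term is p(x) × log_e(p(x)/p(x)) = p(x) × log_e(1) = 0, so the sum is 0.
D_KL(P||Q) = 0.0000 nats

When P = Q, the KL divergence is exactly 0, as there is no 'divergence' between identical distributions.

This non-negativity is a fundamental property: relative entropy cannot be negative because it measures how different Q is from P.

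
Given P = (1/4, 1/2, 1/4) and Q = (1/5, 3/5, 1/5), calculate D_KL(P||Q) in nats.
0.0204 nats

KL divergence: D_KL(P||Q) = Σ p(x) log(p(x)/q(x))

Computing term by term:
  x=0: 1/4 × log_e[(1/4)/(1/5)] = 1/4 × 0.2231 = 0.0558
  x=1: 1/2 × log_e[(1/2)/(3/5)] = 1/2 × -0.1823 = -0.0912
  x=2: 1/4 × log_e[(1/4)/(1/5)] = 1/4 × 0.2231 = 0.0558

D_KL(P||Q) = 0.0204 nats

Note: KL divergence is always non-negative and equals 0 iff P = Q.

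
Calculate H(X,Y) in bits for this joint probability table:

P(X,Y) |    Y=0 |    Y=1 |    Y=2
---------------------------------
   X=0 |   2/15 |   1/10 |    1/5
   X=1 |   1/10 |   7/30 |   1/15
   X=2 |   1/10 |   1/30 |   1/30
2.9260 bits

Joint entropy is H(X,Y) = -Σ_{x,y} p(x,y) log p(x,y).

Summing over all non-zero entries:
H(X,Y) = -[2/15·log_2(2/15) + 1/10·log_2(1/10) + 1/5·log_2(1/5) + 1/10·log_2(1/10) + 7/30·log_2(7/30) + 1/15·log_2(1/15) + 1/10·log_2(1/10) + 1/30·log_2(1/30) + 1/30·log_2(1/30)]
H(X,Y) = 2.9260 bits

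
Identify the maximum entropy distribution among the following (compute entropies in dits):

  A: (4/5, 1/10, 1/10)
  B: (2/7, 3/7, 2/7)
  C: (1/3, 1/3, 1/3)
C

For a discrete distribution over n outcomes, entropy is maximized by the uniform distribution.

Computing entropies:
H(A) = 0.2775 dits
H(B) = 0.4686 dits
H(C) = 0.4771 dits

The uniform distribution (where all probabilities equal 1/3) achieves the maximum entropy of log_10(3) = 0.4771 dits.

Distribution C has the highest entropy.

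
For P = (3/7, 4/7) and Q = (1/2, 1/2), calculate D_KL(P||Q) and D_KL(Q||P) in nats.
D_KL(P||Q) = 0.0102, D_KL(Q||P) = 0.0103

KL divergence is not symmetric: D_KL(P||Q) ≠ D_KL(Q||P) in general.

D_KL(P||Q) = 0.0102 nats
D_KL(Q||P) = 0.0103 nats

No, they are not equal!

This asymmetry is why KL divergence is not a true distance metric.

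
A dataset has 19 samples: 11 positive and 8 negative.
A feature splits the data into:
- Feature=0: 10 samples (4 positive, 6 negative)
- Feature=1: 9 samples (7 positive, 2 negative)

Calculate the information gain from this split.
0.1089 bits

Information Gain = H(Y) - H(Y|Feature)

Before split:
P(positive) = 11/19 = 0.5789
H(Y) = 0.9819 bits

After split:
Feature=0: H = 0.9710 bits (weight = 10/19)
Feature=1: H = 0.7642 bits (weight = 9/19)
H(Y|Feature) = (10/19)×0.9710 + (9/19)×0.7642 = 0.8730 bits

Information Gain = 0.9819 - 0.8730 = 0.1089 bits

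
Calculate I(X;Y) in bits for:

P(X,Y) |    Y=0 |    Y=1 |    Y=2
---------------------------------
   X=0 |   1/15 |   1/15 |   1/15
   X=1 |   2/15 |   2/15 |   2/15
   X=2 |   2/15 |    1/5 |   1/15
0.0310 bits

Mutual information: I(X;Y) = H(X) + H(Y) - H(X,Y)

Marginals:
P(X) = (1/5, 2/5, 2/5), H(X) = 1.5219 bits
P(Y) = (1/3, 2/5, 4/15), H(Y) = 1.5656 bits

Joint entropy: H(X,Y) = 3.0566 bits

I(X;Y) = 1.5219 + 1.5656 - 3.0566 = 0.0310 bits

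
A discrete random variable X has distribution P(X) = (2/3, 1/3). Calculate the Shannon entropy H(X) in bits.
0.9183 bits

Shannon entropy is H(X) = -Σ p(x) log p(x).

For P = (2/3, 1/3):
H = -2/3 × log_2(2/3) -1/3 × log_2(1/3)
H = 0.9183 bits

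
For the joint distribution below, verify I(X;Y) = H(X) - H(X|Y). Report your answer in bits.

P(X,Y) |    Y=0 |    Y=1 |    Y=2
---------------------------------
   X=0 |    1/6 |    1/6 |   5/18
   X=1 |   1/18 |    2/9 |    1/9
I(X;Y) = 0.0650 bits

Mutual information has multiple equivalent forms:
- I(X;Y) = H(X) - H(X|Y)
- I(X;Y) = H(Y) - H(Y|X)
- I(X;Y) = H(X) + H(Y) - H(X,Y)

Computing all quantities:
H(X) = 0.9641, H(Y) = 1.5420, H(X,Y) = 2.4411
H(X|Y) = 0.8991, H(Y|X) = 1.4770

Verification:
H(X) - H(X|Y) = 0.9641 - 0.8991 = 0.0650
H(Y) - H(Y|X) = 1.5420 - 1.4770 = 0.0650
H(X) + H(Y) - H(X,Y) = 0.9641 + 1.5420 - 2.4411 = 0.0650

All forms give I(X;Y) = 0.0650 bits. ✓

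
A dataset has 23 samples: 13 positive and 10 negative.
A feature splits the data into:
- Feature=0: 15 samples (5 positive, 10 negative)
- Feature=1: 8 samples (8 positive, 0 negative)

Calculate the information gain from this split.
0.3888 bits

Information Gain = H(Y) - H(Y|Feature)

Before split:
P(positive) = 13/23 = 0.5652
H(Y) = 0.9877 bits

After split:
Feature=0: H = 0.9183 bits (weight = 15/23)
Feature=1: H = 0.0000 bits (weight = 8/23)
H(Y|Feature) = (15/23)×0.9183 + (8/23)×0.0000 = 0.5989 bits

Information Gain = 0.9877 - 0.5989 = 0.3888 bits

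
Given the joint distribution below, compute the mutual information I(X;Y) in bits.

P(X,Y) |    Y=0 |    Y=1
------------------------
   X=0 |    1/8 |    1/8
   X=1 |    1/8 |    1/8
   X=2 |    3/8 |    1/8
0.0488 bits

Mutual information: I(X;Y) = H(X) + H(Y) - H(X,Y)

Marginals:
P(X) = (1/4, 1/4, 1/2), H(X) = 1.5000 bits
P(Y) = (5/8, 3/8), H(Y) = 0.9544 bits

Joint entropy: H(X,Y) = 2.4056 bits

I(X;Y) = 1.5000 + 0.9544 - 2.4056 = 0.0488 bits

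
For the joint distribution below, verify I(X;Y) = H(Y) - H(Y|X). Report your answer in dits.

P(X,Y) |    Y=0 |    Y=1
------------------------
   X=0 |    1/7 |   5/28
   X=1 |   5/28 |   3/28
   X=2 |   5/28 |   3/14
I(X;Y) = 0.0055 dits

Mutual information has multiple equivalent forms:
- I(X;Y) = H(X) - H(X|Y)
- I(X;Y) = H(Y) - H(Y|X)
- I(X;Y) = H(X) + H(Y) - H(X,Y)

Computing all quantities:
H(X) = 0.4733, H(Y) = 0.3010, H(X,Y) = 0.7688
H(X|Y) = 0.4678, H(Y|X) = 0.2955

Verification:
H(X) - H(X|Y) = 0.4733 - 0.4678 = 0.0055
H(Y) - H(Y|X) = 0.3010 - 0.2955 = 0.0055
H(X) + H(Y) - H(X,Y) = 0.4733 + 0.3010 - 0.7688 = 0.0055

All forms give I(X;Y) = 0.0055 dits. ✓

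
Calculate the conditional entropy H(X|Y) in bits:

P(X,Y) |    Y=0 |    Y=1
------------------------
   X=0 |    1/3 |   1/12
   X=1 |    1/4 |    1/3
0.8755 bits

Using the chain rule: H(X|Y) = H(X,Y) - H(Y)

First, compute H(X,Y) = 1.8554 bits

Marginal P(Y) = (7/12, 5/12)
H(Y) = 0.9799 bits

H(X|Y) = H(X,Y) - H(Y) = 1.8554 - 0.9799 = 0.8755 bits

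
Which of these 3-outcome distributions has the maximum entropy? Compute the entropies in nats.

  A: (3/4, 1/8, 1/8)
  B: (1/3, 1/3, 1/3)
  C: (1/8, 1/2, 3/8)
B

For a discrete distribution over n outcomes, entropy is maximized by the uniform distribution.

Computing entropies:
H(A) = 0.7356 nats
H(B) = 1.0986 nats
H(C) = 0.9743 nats

The uniform distribution (where all probabilities equal 1/3) achieves the maximum entropy of log_e(3) = 1.0986 nats.

Distribution B has the highest entropy.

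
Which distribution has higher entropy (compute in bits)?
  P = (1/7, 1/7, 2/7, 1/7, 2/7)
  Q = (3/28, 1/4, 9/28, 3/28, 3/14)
P

Computing entropies in bits:
H(P) = 2.2359
H(Q) = 2.1931

Distribution P has higher entropy.

Intuition: The distribution closer to uniform (more spread out) has higher entropy.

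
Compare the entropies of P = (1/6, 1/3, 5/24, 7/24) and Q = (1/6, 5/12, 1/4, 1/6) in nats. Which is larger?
P

Computing entropies in nats:
H(P) = 1.3510
H(Q) = 1.3086

Distribution P has higher entropy.

Intuition: The distribution closer to uniform (more spread out) has higher entropy.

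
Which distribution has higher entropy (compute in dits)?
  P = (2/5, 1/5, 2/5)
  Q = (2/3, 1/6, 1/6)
P

Computing entropies in dits:
H(P) = 0.4581
H(Q) = 0.3768

Distribution P has higher entropy.

Intuition: The distribution closer to uniform (more spread out) has higher entropy.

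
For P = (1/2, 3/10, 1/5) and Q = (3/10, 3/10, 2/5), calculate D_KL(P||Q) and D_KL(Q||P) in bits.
D_KL(P||Q) = 0.1685, D_KL(Q||P) = 0.1789

KL divergence is not symmetric: D_KL(P||Q) ≠ D_KL(Q||P) in general.

D_KL(P||Q) = 0.1685 bits
D_KL(Q||P) = 0.1789 bits

No, they are not equal!

This asymmetry is why KL divergence is not a true distance metric.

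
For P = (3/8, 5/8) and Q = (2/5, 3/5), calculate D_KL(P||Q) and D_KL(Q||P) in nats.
D_KL(P||Q) = 0.0013, D_KL(Q||P) = 0.0013

KL divergence is not symmetric: D_KL(P||Q) ≠ D_KL(Q||P) in general.

D_KL(P||Q) = 0.0013 nats
D_KL(Q||P) = 0.0013 nats

In this case they happen to be equal (to 4 decimal places).

This asymmetry is why KL divergence is not a true distance metric.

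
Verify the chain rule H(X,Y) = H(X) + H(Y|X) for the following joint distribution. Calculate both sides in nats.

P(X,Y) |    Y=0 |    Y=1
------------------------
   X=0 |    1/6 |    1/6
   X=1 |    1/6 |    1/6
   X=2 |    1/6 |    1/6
H(X,Y) = 1.7918, H(X) = 1.0986, H(Y|X) = 0.6931 (all in nats)

Chain rule: H(X,Y) = H(X) + H(Y|X)

Left side — joint entropy directly:
H(X,Y) = -Σ p(x,y) log p(x,y) = 1.7918 nats

Right side — compute H(Y|X) from the conditional distributions:
P(X) = (1/3, 1/3, 1/3), so H(X) = 1.0986 nats
H(Y|X) = Σ_x P(X=x) · H(Y|X=x):
  P(Y|X=0) = (1/2, 1/2), H(Y|X=0) = 0.6931, weight P(X=0) = 1/3
  P(Y|X=1) = (1/2, 1/2), H(Y|X=1) = 0.6931, weight P(X=1) = 1/3
  P(Y|X=2) = (1/2, 1/2), H(Y|X=2) = 0.6931, weight P(X=2) = 1/3
H(Y|X) = 0.6931 nats

H(X) + H(Y|X) = 1.0986 + 0.6931 = 1.7918 nats

Both sides equal 1.7918 nats. ✓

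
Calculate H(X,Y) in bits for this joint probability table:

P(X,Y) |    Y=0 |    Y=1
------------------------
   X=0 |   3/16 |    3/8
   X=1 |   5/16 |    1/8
1.8829 bits

Joint entropy is H(X,Y) = -Σ_{x,y} p(x,y) log p(x,y).

Summing over all non-zero entries:
H(X,Y) = -[3/16·log_2(3/16) + 3/8·log_2(3/8) + 5/16·log_2(5/16) + 1/8·log_2(1/8)]
H(X,Y) = 1.8829 bits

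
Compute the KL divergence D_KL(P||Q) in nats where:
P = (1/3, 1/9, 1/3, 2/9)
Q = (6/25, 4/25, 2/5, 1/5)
0.0316 nats

KL divergence: D_KL(P||Q) = Σ p(x) log(p(x)/q(x))

Computing term by term:
  x=0: 1/3 × log_e[(1/3)/(6/25)] = 1/3 × 0.3285 = 0.1095
  x=1: 1/9 × log_e[(1/9)/(4/25)] = 1/9 × -0.3646 = -0.0405
  x=2: 1/3 × log_e[(1/3)/(2/5)] = 1/3 × -0.1823 = -0.0608
  x=3: 2/9 × log_e[(2/9)/(1/5)] = 2/9 × 0.1054 = 0.0234

D_KL(P||Q) = 0.0316 nats

Note: KL divergence is always non-negative and equals 0 iff P = Q.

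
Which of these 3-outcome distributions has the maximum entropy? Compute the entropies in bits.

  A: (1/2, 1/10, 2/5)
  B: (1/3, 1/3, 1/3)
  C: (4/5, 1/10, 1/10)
B

For a discrete distribution over n outcomes, entropy is maximized by the uniform distribution.

Computing entropies:
H(A) = 1.3610 bits
H(B) = 1.5850 bits
H(C) = 0.9219 bits

The uniform distribution (where all probabilities equal 1/3) achieves the maximum entropy of log_2(3) = 1.5850 bits.

Distribution B has the highest entropy.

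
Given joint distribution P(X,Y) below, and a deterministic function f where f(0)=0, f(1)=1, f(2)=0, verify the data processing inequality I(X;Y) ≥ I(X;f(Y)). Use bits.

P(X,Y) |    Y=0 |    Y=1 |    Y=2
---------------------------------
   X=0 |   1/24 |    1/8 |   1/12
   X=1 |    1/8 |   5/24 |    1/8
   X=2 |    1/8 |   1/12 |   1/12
I(X;Y) = 0.0388, I(X;f(Y)) = 0.0225, inequality holds: 0.0388 ≥ 0.0225

Data Processing Inequality: For any Markov chain X → Y → Z, we have I(X;Y) ≥ I(X;Z).

Here Z = f(Y) is a deterministic function of Y, forming X → Y → Z.

Original I(X;Y) = 0.0388 bits

After applying f:
P(X,Z) where Z=f(Y):
- P(X,Z=0) = P(X,Y=0) + P(X,Y=2)
- P(X,Z=1) = P(X,Y=1)

I(X;Z) = I(X;f(Y)) = 0.0225 bits

Verification: 0.0388 ≥ 0.0225 ✓

Information cannot be created by processing; the function f can only lose information about X.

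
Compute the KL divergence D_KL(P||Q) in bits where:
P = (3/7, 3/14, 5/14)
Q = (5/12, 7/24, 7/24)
0.0265 bits

KL divergence: D_KL(P||Q) = Σ p(x) log(p(x)/q(x))

Computing term by term:
  x=0: 3/7 × log_2[(3/7)/(5/12)] = 3/7 × 0.0406 = 0.0174
  x=1: 3/14 × log_2[(3/14)/(7/24)] = 3/14 × -0.4448 = -0.0953
  x=2: 5/14 × log_2[(5/14)/(7/24)] = 5/14 × 0.2922 = 0.1044

D_KL(P||Q) = 0.0265 bits

Note: KL divergence is always non-negative and equals 0 iff P = Q.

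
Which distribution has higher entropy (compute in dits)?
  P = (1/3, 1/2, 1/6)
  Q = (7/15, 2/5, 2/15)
P

Computing entropies in dits:
H(P) = 0.4392
H(Q) = 0.4303

Distribution P has higher entropy.

Intuition: The distribution closer to uniform (more spread out) has higher entropy.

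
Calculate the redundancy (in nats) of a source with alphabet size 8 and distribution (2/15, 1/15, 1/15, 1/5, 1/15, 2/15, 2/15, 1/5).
0.0881 nats

Redundancy measures how far a source is from maximum entropy:
R = H_max - H(X)

Maximum entropy for 8 symbols: H_max = log_e(8) = 2.0794 nats
Actual entropy: H(X) = 1.9913 nats
Redundancy: R = 2.0794 - 1.9913 = 0.0881 nats

This redundancy represents potential for compression: the source could be compressed by 0.0881 nats per symbol.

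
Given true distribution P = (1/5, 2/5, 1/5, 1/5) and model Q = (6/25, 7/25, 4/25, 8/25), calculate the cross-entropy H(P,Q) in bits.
2.0039 bits

Cross-entropy: H(P,Q) = -Σ p(x) log q(x)

Alternatively: H(P,Q) = H(P) + D_KL(P||Q)
H(P) = 1.9219 bits
D_KL(P||Q) = 0.0820 bits

H(P,Q) = 1.9219 + 0.0820 = 2.0039 bits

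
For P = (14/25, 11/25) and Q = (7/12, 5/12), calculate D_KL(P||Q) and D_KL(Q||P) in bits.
D_KL(P||Q) = 0.0016, D_KL(Q||P) = 0.0016

KL divergence is not symmetric: D_KL(P||Q) ≠ D_KL(Q||P) in general.

D_KL(P||Q) = 0.0016 bits
D_KL(Q||P) = 0.0016 bits

In this case they happen to be equal (to 4 decimal places).

This asymmetry is why KL divergence is not a true distance metric.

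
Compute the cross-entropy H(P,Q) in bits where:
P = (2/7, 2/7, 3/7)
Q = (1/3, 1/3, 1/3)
1.5850 bits

Cross-entropy: H(P,Q) = -Σ p(x) log q(x)

Alternatively: H(P,Q) = H(P) + D_KL(P||Q)
H(P) = 1.5567 bits
D_KL(P||Q) = 0.0283 bits

H(P,Q) = 1.5567 + 0.0283 = 1.5850 bits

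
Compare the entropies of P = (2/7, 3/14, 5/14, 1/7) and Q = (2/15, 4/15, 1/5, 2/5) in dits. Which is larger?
P

Computing entropies in dits:
H(P) = 0.5792
H(Q) = 0.5687

Distribution P has higher entropy.

Intuition: The distribution closer to uniform (more spread out) has higher entropy.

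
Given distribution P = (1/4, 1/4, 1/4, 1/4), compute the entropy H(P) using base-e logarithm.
1.3863 nats

Shannon entropy is H(X) = -Σ p(x) log p(x).

For P = (1/4, 1/4, 1/4, 1/4):
H = -1/4 × log_e(1/4) -1/4 × log_e(1/4) -1/4 × log_e(1/4) -1/4 × log_e(1/4)
H = 1.3863 nats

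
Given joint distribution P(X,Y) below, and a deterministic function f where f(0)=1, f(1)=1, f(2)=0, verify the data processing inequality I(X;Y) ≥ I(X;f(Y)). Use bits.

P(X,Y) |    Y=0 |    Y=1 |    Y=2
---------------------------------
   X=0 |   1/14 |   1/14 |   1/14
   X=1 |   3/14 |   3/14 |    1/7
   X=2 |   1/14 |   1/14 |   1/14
I(X;Y) = 0.0060, I(X;f(Y)) = 0.0060, inequality holds: 0.0060 ≥ 0.0060

Data Processing Inequality: For any Markov chain X → Y → Z, we have I(X;Y) ≥ I(X;Z).

Here Z = f(Y) is a deterministic function of Y, forming X → Y → Z.

Original I(X;Y) = 0.0060 bits

After applying f:
P(X,Z) where Z=f(Y):
- P(X,Z=0) = P(X,Y=2)
- P(X,Z=1) = P(X,Y=0) + P(X,Y=1)

I(X;Z) = I(X;f(Y)) = 0.0060 bits

Verification: 0.0060 ≥ 0.0060 ✓

Information cannot be created by processing; the function f can only lose information about X.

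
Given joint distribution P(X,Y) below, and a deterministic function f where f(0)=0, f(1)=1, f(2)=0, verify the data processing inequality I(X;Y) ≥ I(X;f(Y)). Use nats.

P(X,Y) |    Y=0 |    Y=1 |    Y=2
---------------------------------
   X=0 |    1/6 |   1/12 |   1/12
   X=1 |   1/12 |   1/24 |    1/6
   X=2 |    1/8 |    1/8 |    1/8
I(X;Y) = 0.0449, I(X;f(Y)) = 0.0166, inequality holds: 0.0449 ≥ 0.0166

Data Processing Inequality: For any Markov chain X → Y → Z, we have I(X;Y) ≥ I(X;Z).

Here Z = f(Y) is a deterministic function of Y, forming X → Y → Z.

Original I(X;Y) = 0.0449 nats

After applying f:
P(X,Z) where Z=f(Y):
- P(X,Z=0) = P(X,Y=0) + P(X,Y=2)
- P(X,Z=1) = P(X,Y=1)

I(X;Z) = I(X;f(Y)) = 0.0166 nats

Verification: 0.0449 ≥ 0.0166 ✓

Information cannot be created by processing; the function f can only lose information about X.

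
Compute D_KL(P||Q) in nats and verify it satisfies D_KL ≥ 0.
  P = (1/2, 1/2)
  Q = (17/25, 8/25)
0.0694 nats

KL divergence satisfies the Gibbs inequality: D_KL(P||Q) ≥ 0 for all distributions P, Q.

D_KL(P||Q) = Σ p(x) log(p(x)/q(x))
Term by term:
  x=0: 1/2 × log_e[(1/2)/(17/25)] = -0.1537
  x=1: 1/2 × log_e[(1/2)/(8/25)] = 0.2231
D_KL(P||Q) = 0.0694 nats

D_KL(P||Q) = 0.0694 ≥ 0 ✓

This non-negativity is a fundamental property: relative entropy cannot be negative because it measures how different Q is from P.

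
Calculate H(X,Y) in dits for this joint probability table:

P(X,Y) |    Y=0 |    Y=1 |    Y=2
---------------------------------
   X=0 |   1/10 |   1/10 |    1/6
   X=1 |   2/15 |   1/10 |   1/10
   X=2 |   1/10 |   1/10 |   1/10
0.9464 dits

Joint entropy is H(X,Y) = -Σ_{x,y} p(x,y) log p(x,y).

Summing over all non-zero entries:
H(X,Y) = -[1/10·log_10(1/10) + 1/10·log_10(1/10) + 1/6·log_10(1/6) + 2/15·log_10(2/15) + 1/10·log_10(1/10) + 1/10·log_10(1/10) + 1/10·log_10(1/10) + 1/10·log_10(1/10) + 1/10·log_10(1/10)]
H(X,Y) = 0.9464 dits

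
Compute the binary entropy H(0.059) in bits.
0.3235 bits

The binary entropy function is:
H(p) = -p log(p) - (1-p) log(1-p)

H(0.059) = -0.059 × log_2(0.059) - 0.941 × log_2(0.941)
H(0.059) = 0.3235 bits

Note: Binary entropy is maximized at p=0.5 (H=1 bit) and minimized at p=0 or p=1 (H=0).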